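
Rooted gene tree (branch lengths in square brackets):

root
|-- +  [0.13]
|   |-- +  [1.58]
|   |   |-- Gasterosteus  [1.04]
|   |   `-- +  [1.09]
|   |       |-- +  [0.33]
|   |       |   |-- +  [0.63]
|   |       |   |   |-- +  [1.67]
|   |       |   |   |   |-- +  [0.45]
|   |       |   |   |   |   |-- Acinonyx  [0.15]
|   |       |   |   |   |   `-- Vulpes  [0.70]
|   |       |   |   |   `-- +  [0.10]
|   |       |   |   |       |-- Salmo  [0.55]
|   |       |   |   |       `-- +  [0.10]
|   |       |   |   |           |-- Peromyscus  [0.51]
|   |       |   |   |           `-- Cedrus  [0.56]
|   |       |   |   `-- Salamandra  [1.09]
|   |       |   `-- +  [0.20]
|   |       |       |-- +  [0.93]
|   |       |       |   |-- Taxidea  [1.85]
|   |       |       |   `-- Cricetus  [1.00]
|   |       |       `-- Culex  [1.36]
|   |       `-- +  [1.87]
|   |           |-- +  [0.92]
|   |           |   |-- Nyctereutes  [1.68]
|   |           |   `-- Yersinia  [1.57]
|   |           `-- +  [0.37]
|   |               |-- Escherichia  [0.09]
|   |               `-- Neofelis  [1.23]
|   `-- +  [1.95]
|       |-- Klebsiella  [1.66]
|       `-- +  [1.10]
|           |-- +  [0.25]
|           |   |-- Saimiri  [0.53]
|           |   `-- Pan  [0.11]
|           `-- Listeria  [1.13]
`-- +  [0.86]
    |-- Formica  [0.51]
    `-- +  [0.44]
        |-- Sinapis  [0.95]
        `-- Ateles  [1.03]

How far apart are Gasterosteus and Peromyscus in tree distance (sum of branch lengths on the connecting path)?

The path runs Gasterosteus → … → MRCA → … → Peromyscus; the MRCA is the node subtending (Gasterosteus,(((((Acinonyx,Vulpes),(Salmo,(Peromyscus,Cedrus))),Salamandra),((Taxidea,Cricetus),Culex)),((Nyctereutes,Yersinia),(Escherichia,Neofelis)))).
Branch lengths along that path: 1.04 + 1.09 + 0.33 + 0.63 + 1.67 + 0.10 + 0.10 + 0.51 = 5.47.

5.47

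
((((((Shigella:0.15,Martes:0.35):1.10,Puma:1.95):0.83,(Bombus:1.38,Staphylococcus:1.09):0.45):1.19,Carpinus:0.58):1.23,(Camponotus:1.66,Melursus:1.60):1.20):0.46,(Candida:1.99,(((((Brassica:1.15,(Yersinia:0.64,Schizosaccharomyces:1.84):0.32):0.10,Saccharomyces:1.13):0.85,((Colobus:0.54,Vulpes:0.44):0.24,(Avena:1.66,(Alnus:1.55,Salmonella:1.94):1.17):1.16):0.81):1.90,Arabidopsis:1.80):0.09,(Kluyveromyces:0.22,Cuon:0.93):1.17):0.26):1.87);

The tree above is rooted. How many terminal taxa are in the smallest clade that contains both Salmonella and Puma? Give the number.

The MRCA of Salmonella and Puma is the root, so the clade is the entire tree.
That clade contains 21 terminal taxa: Alnus, Arabidopsis, Avena, Bombus, Brassica, Camponotus, Candida, Carpinus, Colobus, Cuon, Kluyveromyces, Martes, Melursus, Puma, Saccharomyces, Salmonella, Schizosaccharomyces, Shigella, Staphylococcus, Vulpes, Yersinia.

21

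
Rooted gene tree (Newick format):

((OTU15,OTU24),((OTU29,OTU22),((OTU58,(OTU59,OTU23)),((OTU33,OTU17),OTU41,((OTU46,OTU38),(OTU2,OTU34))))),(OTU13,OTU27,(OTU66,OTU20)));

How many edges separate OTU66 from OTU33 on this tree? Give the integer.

The MRCA of OTU66 and OTU33 is the root of the tree.
From OTU66 up to that node: 3 branches. From OTU33 up to the same node: 5 branches. Total: 3 + 5 = 8.

8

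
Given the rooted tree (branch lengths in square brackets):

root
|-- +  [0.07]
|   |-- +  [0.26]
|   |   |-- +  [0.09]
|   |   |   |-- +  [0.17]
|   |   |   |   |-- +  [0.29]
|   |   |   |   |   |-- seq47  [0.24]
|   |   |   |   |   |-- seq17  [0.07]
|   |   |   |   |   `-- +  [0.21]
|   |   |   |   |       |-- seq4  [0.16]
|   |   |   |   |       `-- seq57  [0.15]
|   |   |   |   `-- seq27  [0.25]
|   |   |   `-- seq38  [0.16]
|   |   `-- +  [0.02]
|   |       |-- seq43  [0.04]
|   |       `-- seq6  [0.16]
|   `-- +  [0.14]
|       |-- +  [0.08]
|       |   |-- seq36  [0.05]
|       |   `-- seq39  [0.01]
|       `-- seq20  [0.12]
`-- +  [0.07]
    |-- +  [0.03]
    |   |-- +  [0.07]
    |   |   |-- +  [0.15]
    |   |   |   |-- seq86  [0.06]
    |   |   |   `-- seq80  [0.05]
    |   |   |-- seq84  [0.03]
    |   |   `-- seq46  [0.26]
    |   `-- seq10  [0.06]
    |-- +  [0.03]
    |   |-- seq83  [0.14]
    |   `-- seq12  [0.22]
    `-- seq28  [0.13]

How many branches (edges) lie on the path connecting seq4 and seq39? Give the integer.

9

The MRCA of seq4 and seq39 is the node subtending (((((seq47,seq17,(seq4,seq57)),seq27),seq38),(seq43,seq6)),((seq36,seq39),seq20)).
From seq4 up to that node: 6 branches. From seq39 up to the same node: 3 branches. Total: 6 + 3 = 9.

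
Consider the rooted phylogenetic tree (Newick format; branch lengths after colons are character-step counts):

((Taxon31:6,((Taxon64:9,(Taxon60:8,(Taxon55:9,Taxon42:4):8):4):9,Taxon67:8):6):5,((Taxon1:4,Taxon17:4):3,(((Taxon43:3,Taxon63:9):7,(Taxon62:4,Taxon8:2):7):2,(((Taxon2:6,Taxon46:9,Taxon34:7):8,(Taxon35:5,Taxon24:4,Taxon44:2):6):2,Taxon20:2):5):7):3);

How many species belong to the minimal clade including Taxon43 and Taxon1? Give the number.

The MRCA of Taxon43 and Taxon1 is the node subtending ((Taxon1,Taxon17),(((Taxon43,Taxon63),(Taxon62,Taxon8)),(((Taxon2,Taxon46,Taxon34),(Taxon35,Taxon24,Taxon44)),Taxon20))).
That clade contains 13 terminal taxa: Taxon1, Taxon17, Taxon2, Taxon20, Taxon24, Taxon34, Taxon35, Taxon43, Taxon44, Taxon46, Taxon62, Taxon63, Taxon8.

13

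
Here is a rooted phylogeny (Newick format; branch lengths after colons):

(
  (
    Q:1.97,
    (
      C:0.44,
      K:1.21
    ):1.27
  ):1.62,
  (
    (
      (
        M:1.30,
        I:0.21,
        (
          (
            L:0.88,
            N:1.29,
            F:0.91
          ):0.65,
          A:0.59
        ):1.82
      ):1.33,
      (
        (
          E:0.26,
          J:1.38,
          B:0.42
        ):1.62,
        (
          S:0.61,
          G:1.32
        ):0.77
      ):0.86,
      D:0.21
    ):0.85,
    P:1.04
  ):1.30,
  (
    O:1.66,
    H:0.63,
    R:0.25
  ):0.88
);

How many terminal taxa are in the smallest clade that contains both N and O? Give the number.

19

The MRCA of N and O is the root, so the clade is the entire tree.
That clade contains 19 terminal taxa: A, B, C, D, E, F, G, H, I, J, K, L, M, N, O, P, Q, R, S.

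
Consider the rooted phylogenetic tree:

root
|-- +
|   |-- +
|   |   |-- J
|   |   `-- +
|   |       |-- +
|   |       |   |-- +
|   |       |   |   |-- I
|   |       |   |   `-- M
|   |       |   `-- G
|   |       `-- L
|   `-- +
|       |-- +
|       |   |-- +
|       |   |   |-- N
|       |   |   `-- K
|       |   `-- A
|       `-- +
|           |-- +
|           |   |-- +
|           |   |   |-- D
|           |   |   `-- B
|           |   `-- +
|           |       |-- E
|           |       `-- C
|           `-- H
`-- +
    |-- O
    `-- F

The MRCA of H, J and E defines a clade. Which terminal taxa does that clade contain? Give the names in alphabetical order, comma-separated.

Tracing H: it sits inside (((D,B),(E,C)),H).
Tracing J: it sits inside (J,(((I,M),G),L)).
Tracing E: it sits inside (E,C).
The smallest clade enclosing all 3 is ((J,(((I,M),G),L)),(((N,K),A),(((D,B),(E,C)),H))); the answer is its 13 terminal taxa in alphabetical order.

A, B, C, D, E, G, H, I, J, K, L, M, N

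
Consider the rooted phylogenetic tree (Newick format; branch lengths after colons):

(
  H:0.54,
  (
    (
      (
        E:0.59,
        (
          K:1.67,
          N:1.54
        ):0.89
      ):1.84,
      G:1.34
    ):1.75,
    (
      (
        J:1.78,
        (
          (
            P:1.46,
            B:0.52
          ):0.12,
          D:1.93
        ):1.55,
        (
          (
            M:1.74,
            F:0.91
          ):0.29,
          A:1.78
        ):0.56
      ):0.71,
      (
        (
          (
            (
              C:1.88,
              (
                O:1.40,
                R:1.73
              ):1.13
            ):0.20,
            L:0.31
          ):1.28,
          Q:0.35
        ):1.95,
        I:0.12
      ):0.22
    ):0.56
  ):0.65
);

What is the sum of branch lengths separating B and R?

The path runs B → … → MRCA → … → R; the MRCA is the node subtending ((J,((P,B),D),((M,F),A)),((((C,(O,R)),L),Q),I)).
Branch lengths along that path: 0.52 + 0.12 + 1.55 + 0.71 + 0.22 + 1.95 + 1.28 + 0.20 + 1.13 + 1.73 = 9.41.

9.41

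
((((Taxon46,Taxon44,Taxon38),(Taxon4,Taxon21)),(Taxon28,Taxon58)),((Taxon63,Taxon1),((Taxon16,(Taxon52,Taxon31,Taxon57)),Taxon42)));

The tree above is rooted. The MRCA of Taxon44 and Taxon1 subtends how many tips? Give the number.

The MRCA of Taxon44 and Taxon1 is the root, so the clade is the entire tree.
That clade contains 14 terminal taxa: Taxon1, Taxon16, Taxon21, Taxon28, Taxon31, Taxon38, Taxon4, Taxon42, Taxon44, Taxon46, Taxon52, Taxon57, Taxon58, Taxon63.

14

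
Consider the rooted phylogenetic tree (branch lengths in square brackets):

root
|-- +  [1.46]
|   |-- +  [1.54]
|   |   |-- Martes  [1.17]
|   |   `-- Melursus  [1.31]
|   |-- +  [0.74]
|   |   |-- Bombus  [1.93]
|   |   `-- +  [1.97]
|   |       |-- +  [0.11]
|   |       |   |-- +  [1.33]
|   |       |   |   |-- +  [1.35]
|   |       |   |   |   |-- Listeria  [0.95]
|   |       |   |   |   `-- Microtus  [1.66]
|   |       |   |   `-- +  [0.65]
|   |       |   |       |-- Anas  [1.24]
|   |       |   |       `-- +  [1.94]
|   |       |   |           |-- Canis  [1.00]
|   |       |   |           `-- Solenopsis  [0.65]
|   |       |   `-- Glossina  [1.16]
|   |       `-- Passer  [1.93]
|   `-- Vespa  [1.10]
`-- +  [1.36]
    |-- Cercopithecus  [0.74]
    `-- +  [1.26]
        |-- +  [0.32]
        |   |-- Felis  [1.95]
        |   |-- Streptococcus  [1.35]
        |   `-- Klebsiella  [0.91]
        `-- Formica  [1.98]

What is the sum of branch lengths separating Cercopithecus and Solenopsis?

10.95

The path runs Cercopithecus → … → MRCA → … → Solenopsis; the MRCA is the root of the tree.
Branch lengths along that path: 0.74 + 1.36 + 1.46 + 0.74 + 1.97 + 0.11 + 1.33 + 0.65 + 1.94 + 0.65 = 10.95.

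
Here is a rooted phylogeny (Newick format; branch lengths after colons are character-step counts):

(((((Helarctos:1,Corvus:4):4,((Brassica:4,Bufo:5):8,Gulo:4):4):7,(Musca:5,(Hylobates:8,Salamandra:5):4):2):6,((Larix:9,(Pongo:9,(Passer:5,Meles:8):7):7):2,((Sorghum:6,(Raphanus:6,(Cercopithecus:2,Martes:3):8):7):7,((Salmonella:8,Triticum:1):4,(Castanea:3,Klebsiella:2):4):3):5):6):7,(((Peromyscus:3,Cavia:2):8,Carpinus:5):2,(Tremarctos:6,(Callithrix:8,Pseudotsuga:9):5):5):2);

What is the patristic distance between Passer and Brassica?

The path runs Passer → … → MRCA → … → Brassica; the MRCA is the node subtending ((((Helarctos,Corvus),((Brassica,Bufo),Gulo)),(Musca,(Hylobates,Salamandra))),((Larix,(Pongo,(Passer,Meles))),((Sorghum,(Raphanus,(Cercopithecus,Martes))),((Salmonella,Triticum),(Castanea,Klebsiella))))).
Branch lengths along that path: 5 + 7 + 7 + 2 + 6 + 6 + 7 + 4 + 8 + 4 = 56.

56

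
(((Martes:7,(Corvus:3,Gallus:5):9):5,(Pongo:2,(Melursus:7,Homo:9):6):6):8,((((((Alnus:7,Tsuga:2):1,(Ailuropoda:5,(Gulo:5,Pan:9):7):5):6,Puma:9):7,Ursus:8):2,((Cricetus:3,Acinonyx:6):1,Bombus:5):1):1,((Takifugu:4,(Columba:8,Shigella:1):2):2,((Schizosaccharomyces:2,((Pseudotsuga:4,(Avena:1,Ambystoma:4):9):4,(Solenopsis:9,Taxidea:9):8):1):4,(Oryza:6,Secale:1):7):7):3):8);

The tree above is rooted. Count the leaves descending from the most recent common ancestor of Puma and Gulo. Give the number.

6

The MRCA of Puma and Gulo is the node subtending (((Alnus,Tsuga),(Ailuropoda,(Gulo,Pan))),Puma).
That clade contains 6 terminal taxa: Ailuropoda, Alnus, Gulo, Pan, Puma, Tsuga.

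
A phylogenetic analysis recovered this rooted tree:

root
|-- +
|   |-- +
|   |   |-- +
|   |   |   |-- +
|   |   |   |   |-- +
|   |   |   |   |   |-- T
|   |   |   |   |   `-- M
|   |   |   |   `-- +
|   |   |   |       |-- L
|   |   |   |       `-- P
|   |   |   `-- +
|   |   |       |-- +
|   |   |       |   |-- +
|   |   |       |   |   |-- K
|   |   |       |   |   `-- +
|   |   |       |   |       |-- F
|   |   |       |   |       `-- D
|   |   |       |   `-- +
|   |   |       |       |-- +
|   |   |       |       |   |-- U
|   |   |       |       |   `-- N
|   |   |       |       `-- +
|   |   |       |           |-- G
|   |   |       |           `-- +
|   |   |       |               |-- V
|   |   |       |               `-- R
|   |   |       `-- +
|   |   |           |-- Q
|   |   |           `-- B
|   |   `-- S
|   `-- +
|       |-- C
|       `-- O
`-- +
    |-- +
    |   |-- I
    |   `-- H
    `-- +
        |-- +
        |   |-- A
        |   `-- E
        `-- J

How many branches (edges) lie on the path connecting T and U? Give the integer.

The MRCA of T and U is the node subtending (((T,M),(L,P)),(((K,(F,D)),((U,N),(G,(V,R)))),(Q,B))).
From T up to that node: 3 branches. From U up to the same node: 5 branches. Total: 3 + 5 = 8.

8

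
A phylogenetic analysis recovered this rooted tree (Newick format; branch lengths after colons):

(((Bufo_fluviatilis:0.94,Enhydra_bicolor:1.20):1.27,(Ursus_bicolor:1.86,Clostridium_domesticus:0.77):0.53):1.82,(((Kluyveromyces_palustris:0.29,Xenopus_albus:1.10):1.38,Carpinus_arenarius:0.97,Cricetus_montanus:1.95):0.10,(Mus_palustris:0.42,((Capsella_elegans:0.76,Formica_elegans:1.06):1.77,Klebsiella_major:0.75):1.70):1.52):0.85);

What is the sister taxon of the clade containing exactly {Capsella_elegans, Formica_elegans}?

The clade containing exactly {Capsella_elegans, Formica_elegans} attaches to the tree at the node subtending ((Capsella_elegans,Formica_elegans),Klebsiella_major).
The other lineage descending from that same node — the sister group — is the single tip Klebsiella_major.

Klebsiella_major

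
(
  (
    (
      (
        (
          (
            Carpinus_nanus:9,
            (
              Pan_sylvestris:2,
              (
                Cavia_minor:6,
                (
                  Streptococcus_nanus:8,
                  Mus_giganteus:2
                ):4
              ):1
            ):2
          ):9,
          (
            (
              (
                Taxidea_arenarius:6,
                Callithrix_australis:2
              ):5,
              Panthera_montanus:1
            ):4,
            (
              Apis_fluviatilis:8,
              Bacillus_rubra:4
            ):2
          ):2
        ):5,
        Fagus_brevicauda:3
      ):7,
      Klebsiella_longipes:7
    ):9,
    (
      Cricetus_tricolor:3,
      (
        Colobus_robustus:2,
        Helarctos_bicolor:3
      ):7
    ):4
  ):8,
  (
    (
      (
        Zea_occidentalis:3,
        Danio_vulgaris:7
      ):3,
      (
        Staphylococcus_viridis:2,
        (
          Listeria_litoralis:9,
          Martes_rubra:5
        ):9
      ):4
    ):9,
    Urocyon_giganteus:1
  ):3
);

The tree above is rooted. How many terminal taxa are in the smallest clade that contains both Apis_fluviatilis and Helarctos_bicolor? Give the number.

The MRCA of Apis_fluviatilis and Helarctos_bicolor is the node subtending (((((Carpinus_nanus,(Pan_sylvestris,(Cavia_minor,(Streptococcus_nanus,Mus_giganteus)))),(((Taxidea_arenarius,Callithrix_australis),Panthera_montanus),(Apis_fluviatilis,Bacillus_rubra))),Fagus_brevicauda),Klebsiella_longipes),(Cricetus_tricolor,(Colobus_robustus,Helarctos_bicolor))).
That clade contains 15 terminal taxa: Apis_fluviatilis, Bacillus_rubra, Callithrix_australis, Carpinus_nanus, Cavia_minor, Colobus_robustus, Cricetus_tricolor, Fagus_brevicauda, Helarctos_bicolor, Klebsiella_longipes, Mus_giganteus, Pan_sylvestris, Panthera_montanus, Streptococcus_nanus, Taxidea_arenarius.

15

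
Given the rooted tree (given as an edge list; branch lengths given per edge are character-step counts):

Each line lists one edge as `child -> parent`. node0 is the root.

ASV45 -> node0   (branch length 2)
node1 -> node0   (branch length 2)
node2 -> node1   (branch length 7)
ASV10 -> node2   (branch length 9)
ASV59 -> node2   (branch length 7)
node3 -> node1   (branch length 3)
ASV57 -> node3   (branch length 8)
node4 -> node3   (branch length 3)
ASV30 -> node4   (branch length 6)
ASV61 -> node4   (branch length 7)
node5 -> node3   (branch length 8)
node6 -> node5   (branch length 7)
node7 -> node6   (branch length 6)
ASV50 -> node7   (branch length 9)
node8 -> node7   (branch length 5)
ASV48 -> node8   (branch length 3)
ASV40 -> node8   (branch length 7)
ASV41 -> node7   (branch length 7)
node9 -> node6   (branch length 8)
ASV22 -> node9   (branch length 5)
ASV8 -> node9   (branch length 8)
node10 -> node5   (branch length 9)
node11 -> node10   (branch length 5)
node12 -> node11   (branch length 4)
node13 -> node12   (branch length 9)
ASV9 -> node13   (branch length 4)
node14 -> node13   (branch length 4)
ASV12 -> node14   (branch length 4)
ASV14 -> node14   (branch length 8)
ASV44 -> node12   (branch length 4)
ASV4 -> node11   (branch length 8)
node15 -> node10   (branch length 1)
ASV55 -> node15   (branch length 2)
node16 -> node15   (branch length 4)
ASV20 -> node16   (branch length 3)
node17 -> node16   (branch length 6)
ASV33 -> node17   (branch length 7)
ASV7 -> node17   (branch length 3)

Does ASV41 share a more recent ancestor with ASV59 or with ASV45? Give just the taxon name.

ASV59

The MRCA of ASV41 and ASV59 subtends ((ASV10,ASV59),(ASV57,(ASV30,ASV61),(((ASV50,(ASV48,ASV40),ASV41),(ASV22,ASV8)),((((ASV9,(ASV12,ASV14)),ASV44),ASV4),(ASV55,(ASV20,(ASV33,ASV7))))))) (20 taxa).
The MRCA of ASV41 and ASV45 is the root, subtending the entire tree (21 taxa).
The first is nested inside the second, so ASV41 shares a more recent common ancestor with ASV59.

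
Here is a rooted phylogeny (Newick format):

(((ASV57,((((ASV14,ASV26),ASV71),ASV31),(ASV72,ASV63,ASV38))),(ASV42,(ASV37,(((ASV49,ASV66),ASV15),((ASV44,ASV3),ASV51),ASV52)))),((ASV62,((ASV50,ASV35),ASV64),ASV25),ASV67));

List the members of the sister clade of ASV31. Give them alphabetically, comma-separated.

ASV14, ASV26, ASV71

ASV31 attaches to the tree at the node subtending (((ASV14,ASV26),ASV71),ASV31).
The other lineage descending from that same node — the sister group — is ((ASV14,ASV26),ASV71); its 3 tips in alphabetical order are the answer.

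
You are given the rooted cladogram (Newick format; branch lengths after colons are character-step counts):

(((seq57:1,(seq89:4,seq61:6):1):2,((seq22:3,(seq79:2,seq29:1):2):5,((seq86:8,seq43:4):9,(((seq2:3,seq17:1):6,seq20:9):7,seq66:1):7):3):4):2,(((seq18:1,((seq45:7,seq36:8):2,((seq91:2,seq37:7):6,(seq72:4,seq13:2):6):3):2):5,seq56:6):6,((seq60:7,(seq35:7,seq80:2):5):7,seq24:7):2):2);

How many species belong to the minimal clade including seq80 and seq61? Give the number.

The MRCA of seq80 and seq61 is the root, so the clade is the entire tree.
That clade contains 24 terminal taxa: seq13, seq17, seq18, seq2, seq20, seq22, seq24, seq29, seq35, seq36, seq37, seq43, seq45, seq56, seq57, seq60, seq61, seq66, seq72, seq79, seq80, seq86, seq89, seq91.

24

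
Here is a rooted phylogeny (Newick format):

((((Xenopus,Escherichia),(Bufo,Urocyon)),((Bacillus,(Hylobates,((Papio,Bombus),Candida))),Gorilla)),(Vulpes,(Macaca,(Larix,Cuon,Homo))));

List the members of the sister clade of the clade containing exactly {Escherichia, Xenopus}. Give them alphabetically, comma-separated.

Bufo, Urocyon

The clade containing exactly {Escherichia, Xenopus} attaches to the tree at the node subtending ((Xenopus,Escherichia),(Bufo,Urocyon)).
The other lineage descending from that same node — the sister group — is (Bufo,Urocyon); its 2 tips in alphabetical order are the answer.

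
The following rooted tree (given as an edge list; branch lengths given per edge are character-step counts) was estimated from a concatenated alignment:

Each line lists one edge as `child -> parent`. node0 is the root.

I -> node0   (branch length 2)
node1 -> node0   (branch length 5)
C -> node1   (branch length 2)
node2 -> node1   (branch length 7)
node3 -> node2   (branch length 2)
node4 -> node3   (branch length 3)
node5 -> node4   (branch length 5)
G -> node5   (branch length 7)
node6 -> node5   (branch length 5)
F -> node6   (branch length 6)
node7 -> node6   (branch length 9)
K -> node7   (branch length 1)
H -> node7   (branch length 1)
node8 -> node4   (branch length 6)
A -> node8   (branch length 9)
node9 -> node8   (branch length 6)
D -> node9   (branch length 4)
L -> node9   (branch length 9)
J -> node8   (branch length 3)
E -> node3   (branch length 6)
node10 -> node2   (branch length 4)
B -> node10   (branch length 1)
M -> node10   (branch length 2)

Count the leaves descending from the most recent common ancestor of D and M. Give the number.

11

The MRCA of D and M is the node subtending ((((G,(F,(K,H))),(A,(D,L),J)),E),(B,M)).
That clade contains 11 terminal taxa: A, B, D, E, F, G, H, J, K, L, M.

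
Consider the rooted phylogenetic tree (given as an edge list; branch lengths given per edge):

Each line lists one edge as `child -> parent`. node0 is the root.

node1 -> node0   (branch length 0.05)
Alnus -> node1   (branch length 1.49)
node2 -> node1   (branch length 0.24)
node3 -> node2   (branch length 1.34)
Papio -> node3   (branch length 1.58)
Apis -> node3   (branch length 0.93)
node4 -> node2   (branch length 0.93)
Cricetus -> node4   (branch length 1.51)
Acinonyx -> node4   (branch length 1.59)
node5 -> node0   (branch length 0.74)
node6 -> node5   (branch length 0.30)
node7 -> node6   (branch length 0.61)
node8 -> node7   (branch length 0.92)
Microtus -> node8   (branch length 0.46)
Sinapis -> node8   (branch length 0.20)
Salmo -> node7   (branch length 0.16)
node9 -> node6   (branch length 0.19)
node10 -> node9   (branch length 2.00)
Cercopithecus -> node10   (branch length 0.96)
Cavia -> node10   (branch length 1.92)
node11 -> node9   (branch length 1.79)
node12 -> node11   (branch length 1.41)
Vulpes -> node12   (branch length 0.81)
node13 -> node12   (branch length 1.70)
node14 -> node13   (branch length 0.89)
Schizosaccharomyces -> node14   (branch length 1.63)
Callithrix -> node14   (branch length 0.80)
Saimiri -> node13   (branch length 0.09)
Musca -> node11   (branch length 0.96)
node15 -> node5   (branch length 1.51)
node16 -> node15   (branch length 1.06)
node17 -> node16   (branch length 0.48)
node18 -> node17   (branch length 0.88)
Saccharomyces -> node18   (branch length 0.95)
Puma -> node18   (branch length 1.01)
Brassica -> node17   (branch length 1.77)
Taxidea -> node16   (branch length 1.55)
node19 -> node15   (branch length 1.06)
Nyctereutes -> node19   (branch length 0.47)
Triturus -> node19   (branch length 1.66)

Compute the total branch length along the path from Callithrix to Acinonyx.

10.63

The path runs Callithrix → … → MRCA → … → Acinonyx; the MRCA is the root of the tree.
Branch lengths along that path: 0.80 + 0.89 + 1.70 + 1.41 + 1.79 + 0.19 + 0.30 + 0.74 + 0.05 + 0.24 + 0.93 + 1.59 = 10.63.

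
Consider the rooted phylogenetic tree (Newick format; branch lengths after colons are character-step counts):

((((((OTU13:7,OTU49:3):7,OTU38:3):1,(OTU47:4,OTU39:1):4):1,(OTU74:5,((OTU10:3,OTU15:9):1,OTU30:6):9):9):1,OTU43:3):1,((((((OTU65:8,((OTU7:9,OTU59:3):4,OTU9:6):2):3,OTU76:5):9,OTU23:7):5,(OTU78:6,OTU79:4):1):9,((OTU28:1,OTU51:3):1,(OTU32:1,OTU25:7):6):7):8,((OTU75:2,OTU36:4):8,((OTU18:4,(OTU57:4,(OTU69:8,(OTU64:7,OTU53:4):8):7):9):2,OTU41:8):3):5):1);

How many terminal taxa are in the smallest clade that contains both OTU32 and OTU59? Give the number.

12

The MRCA of OTU32 and OTU59 is the node subtending (((((OTU65,((OTU7,OTU59),OTU9)),OTU76),OTU23),(OTU78,OTU79)),((OTU28,OTU51),(OTU32,OTU25))).
That clade contains 12 terminal taxa: OTU23, OTU25, OTU28, OTU32, OTU51, OTU59, OTU65, OTU7, OTU76, OTU78, OTU79, OTU9.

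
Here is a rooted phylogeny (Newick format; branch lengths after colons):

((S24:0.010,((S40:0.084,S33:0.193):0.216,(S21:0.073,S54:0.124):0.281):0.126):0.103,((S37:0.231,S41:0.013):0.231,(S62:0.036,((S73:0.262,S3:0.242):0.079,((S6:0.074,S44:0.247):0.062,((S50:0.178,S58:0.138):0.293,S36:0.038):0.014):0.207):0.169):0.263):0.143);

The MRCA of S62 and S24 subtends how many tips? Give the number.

15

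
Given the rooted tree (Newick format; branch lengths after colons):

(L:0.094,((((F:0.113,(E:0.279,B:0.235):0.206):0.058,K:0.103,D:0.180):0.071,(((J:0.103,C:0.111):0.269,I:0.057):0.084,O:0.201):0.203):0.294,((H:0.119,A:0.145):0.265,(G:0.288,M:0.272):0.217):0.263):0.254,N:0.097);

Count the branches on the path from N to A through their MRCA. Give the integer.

5

The MRCA of N and A is the root of the tree.
From N up to that node: 1 branch. From A up to the same node: 4 branches. Total: 1 + 4 = 5.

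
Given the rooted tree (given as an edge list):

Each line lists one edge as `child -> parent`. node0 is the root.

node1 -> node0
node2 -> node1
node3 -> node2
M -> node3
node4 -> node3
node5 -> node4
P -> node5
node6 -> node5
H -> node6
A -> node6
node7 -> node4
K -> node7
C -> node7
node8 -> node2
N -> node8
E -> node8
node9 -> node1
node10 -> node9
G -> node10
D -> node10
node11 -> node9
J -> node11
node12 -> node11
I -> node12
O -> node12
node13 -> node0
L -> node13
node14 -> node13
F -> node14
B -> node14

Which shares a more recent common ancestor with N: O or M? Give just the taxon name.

The MRCA of N and M subtends ((M,((P,(H,A)),(K,C))),(N,E)) (8 taxa).
The MRCA of N and O subtends (((M,((P,(H,A)),(K,C))),(N,E)),((G,D),(J,(I,O)))) (13 taxa).
The first is nested inside the second, so N shares a more recent common ancestor with M.

M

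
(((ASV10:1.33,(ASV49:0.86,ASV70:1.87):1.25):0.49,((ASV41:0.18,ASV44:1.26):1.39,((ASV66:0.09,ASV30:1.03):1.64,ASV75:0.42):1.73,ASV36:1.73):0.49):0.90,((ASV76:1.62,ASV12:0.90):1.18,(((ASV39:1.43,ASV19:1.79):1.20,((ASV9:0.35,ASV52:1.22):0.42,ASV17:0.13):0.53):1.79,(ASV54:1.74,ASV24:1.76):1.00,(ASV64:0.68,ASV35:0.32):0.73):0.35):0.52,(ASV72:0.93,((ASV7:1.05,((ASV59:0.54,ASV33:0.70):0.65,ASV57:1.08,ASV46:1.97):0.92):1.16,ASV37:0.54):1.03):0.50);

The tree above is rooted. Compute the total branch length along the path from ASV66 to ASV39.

The path runs ASV66 → … → MRCA → … → ASV39; the MRCA is the root of the tree.
Branch lengths along that path: 0.09 + 1.64 + 1.73 + 0.49 + 0.90 + 0.52 + 0.35 + 1.79 + 1.20 + 1.43 = 10.14.

10.14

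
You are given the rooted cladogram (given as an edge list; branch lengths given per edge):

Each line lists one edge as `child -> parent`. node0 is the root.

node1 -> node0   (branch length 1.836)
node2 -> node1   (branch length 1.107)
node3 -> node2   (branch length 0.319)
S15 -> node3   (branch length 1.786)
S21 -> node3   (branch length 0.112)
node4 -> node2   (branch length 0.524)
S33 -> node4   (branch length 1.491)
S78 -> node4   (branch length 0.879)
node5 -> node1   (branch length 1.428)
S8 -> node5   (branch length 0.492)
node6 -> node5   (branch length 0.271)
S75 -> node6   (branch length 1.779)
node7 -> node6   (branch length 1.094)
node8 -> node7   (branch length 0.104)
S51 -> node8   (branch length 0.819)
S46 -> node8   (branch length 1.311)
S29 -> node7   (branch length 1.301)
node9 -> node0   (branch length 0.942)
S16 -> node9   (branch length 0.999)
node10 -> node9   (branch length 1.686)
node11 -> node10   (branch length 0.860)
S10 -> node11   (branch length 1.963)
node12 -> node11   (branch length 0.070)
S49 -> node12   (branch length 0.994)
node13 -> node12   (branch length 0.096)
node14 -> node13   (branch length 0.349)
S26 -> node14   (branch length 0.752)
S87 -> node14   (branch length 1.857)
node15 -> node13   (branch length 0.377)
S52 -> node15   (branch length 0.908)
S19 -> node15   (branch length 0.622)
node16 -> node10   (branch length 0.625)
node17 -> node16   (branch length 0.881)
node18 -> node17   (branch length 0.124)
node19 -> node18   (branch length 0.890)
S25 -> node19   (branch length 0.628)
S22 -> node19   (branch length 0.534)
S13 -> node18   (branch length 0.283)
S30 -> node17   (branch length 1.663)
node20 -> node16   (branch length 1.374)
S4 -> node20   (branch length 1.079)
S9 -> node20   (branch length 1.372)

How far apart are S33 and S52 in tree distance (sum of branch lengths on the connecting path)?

9.897

The path runs S33 → … → MRCA → … → S52; the MRCA is the root of the tree.
Branch lengths along that path: 1.491 + 0.524 + 1.107 + 1.836 + 0.942 + 1.686 + 0.860 + 0.070 + 0.096 + 0.377 + 0.908 = 9.897.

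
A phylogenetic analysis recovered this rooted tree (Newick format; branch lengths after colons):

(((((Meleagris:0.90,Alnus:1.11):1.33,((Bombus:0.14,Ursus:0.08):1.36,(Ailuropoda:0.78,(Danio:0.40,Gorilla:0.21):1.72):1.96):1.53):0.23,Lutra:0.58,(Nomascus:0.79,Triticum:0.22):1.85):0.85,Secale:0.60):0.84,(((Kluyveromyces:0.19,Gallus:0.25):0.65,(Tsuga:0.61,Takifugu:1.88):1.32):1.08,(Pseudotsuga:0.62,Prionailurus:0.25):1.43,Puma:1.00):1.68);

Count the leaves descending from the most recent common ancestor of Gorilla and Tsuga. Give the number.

18

The MRCA of Gorilla and Tsuga is the root, so the clade is the entire tree.
That clade contains 18 terminal taxa: Ailuropoda, Alnus, Bombus, Danio, Gallus, Gorilla, Kluyveromyces, Lutra, Meleagris, Nomascus, Prionailurus, Pseudotsuga, Puma, Secale, Takifugu, Triticum, Tsuga, Ursus.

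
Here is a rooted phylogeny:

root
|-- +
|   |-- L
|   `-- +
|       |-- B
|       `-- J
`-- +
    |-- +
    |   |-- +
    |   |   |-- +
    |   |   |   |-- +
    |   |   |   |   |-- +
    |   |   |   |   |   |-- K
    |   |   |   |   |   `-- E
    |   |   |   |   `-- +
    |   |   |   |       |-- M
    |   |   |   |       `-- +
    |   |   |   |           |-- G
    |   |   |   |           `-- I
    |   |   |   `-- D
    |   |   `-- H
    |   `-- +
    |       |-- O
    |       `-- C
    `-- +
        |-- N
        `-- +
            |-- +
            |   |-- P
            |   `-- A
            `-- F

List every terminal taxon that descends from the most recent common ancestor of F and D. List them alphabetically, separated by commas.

Tracing F: it sits inside ((P,A),F).
Tracing D: it sits inside (((K,E),(M,(G,I))),D).
The smallest clade enclosing both is ((((((K,E),(M,(G,I))),D),H),(O,C)),(N,((P,A),F))); the answer is its 13 terminal taxa in alphabetical order.

A, C, D, E, F, G, H, I, K, M, N, O, P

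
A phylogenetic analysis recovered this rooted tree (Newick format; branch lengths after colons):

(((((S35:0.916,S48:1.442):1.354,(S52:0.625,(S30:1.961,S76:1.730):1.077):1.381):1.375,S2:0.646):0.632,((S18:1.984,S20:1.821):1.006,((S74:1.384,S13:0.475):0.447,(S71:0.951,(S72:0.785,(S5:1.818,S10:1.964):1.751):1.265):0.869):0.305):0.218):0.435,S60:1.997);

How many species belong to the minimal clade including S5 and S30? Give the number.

14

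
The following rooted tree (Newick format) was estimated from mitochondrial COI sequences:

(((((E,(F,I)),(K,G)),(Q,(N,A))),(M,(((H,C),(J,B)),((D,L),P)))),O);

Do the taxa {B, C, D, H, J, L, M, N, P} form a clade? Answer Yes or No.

No

The MRCA of the listed taxa subtends ((((E,(F,I)),(K,G)),(Q,(N,A))),(M,(((H,C),(J,B)),((D,L),P)))).
That clade also contains A, E, F, G, I, K, Q, which are not in the proposed group, so the group is not monophyletic.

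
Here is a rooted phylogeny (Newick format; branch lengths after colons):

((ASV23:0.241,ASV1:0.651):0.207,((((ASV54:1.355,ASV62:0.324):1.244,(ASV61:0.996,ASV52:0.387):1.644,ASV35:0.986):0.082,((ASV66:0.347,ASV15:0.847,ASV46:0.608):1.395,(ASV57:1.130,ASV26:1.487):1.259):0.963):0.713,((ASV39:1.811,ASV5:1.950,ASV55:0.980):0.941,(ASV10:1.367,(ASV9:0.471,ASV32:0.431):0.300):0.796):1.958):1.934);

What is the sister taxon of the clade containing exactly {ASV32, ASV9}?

ASV10

The clade containing exactly {ASV32, ASV9} attaches to the tree at the node subtending (ASV10,(ASV9,ASV32)).
The other lineage descending from that same node — the sister group — is the single tip ASV10.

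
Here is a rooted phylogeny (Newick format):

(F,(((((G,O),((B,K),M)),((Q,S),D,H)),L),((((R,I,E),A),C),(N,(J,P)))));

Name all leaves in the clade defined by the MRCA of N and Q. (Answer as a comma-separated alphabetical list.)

A, B, C, D, E, G, H, I, J, K, L, M, N, O, P, Q, R, S

Tracing N: it sits inside (N,(J,P)).
Tracing Q: it sits inside (Q,S).
The smallest clade enclosing both is (((((G,O),((B,K),M)),((Q,S),D,H)),L),((((R,I,E),A),C),(N,(J,P)))); the answer is its 18 terminal taxa in alphabetical order.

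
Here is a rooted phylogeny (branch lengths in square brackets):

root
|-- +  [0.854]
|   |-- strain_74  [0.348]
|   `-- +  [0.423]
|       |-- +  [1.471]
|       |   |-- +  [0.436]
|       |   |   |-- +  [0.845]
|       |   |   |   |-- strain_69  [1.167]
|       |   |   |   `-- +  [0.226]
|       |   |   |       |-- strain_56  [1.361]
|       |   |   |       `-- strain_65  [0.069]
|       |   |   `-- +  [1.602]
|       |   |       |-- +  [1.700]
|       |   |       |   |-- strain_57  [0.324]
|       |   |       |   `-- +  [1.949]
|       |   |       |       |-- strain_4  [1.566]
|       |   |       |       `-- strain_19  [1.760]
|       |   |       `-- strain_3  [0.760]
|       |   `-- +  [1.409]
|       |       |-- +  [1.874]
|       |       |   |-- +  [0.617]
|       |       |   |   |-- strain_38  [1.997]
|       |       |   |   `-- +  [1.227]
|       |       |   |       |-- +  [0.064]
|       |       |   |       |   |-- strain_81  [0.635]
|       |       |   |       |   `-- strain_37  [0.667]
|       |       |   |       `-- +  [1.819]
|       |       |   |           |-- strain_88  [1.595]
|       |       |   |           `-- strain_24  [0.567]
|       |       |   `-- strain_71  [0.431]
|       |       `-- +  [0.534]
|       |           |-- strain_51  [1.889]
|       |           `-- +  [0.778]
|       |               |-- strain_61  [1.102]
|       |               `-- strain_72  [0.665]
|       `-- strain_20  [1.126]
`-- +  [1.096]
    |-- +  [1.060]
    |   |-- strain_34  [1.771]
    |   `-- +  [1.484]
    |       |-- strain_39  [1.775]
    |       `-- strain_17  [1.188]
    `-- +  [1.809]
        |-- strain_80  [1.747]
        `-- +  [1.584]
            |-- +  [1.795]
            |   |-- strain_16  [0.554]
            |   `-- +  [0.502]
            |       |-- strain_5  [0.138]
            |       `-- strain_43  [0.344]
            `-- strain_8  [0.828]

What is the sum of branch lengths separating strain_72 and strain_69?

5.834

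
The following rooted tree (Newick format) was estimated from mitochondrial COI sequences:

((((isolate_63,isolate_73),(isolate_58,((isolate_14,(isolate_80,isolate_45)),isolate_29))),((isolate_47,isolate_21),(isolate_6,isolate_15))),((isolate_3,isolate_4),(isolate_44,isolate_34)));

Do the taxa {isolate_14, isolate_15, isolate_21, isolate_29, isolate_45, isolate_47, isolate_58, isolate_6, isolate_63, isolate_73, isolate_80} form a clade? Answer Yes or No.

Yes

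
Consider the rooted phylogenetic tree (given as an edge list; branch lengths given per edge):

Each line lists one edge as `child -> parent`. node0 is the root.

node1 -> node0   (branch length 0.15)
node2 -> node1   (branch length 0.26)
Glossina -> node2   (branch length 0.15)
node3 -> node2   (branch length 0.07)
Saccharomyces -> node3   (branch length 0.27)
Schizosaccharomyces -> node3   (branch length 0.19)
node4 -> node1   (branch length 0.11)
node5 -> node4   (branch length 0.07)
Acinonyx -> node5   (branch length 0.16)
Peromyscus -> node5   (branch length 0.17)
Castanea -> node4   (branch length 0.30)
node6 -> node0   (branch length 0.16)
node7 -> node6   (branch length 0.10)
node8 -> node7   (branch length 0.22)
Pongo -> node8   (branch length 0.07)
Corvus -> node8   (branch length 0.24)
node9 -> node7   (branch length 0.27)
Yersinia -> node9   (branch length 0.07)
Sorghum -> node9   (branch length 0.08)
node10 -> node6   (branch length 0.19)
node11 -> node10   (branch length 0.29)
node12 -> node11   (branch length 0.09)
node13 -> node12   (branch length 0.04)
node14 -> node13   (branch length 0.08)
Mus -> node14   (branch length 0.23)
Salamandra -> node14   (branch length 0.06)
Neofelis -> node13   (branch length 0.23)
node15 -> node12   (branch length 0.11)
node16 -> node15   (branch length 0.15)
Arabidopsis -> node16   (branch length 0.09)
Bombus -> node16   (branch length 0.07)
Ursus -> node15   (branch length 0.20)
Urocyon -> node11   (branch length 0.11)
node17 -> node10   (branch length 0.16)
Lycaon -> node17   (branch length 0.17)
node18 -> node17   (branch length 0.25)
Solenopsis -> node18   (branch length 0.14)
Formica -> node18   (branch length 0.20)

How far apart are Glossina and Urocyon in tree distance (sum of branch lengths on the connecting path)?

The path runs Glossina → … → MRCA → … → Urocyon; the MRCA is the root of the tree.
Branch lengths along that path: 0.15 + 0.26 + 0.15 + 0.16 + 0.19 + 0.29 + 0.11 = 1.31.

1.31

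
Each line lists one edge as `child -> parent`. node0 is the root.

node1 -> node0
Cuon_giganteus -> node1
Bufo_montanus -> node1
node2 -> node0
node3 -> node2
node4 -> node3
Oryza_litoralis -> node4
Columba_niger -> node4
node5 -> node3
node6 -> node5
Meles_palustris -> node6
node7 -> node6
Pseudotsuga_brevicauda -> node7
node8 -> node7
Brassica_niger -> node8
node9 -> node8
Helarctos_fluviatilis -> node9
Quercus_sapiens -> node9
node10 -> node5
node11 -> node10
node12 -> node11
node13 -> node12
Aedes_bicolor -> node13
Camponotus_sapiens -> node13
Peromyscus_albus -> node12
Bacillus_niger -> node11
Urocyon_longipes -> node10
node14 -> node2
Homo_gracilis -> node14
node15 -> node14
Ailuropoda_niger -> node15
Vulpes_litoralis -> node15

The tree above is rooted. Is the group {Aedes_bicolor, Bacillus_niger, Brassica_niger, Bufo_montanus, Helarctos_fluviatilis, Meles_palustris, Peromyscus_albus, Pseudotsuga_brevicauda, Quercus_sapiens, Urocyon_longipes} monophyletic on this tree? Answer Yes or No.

No

The MRCA of the listed taxa is the root, so the smallest clade containing them is the whole tree.
That clade also contains Ailuropoda_niger, Camponotus_sapiens, Columba_niger, Cuon_giganteus, Homo_gracilis, Oryza_litoralis, Vulpes_litoralis, which are not in the proposed group, so the group is not monophyletic.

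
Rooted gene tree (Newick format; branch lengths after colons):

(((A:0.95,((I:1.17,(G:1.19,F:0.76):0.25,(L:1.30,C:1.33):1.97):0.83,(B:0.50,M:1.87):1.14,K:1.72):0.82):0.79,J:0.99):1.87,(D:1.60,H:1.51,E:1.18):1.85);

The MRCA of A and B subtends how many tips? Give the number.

The MRCA of A and B is the node subtending (A,((I,(G,F),(L,C)),(B,M),K)).
That clade contains 9 terminal taxa: A, B, C, F, G, I, K, L, M.

9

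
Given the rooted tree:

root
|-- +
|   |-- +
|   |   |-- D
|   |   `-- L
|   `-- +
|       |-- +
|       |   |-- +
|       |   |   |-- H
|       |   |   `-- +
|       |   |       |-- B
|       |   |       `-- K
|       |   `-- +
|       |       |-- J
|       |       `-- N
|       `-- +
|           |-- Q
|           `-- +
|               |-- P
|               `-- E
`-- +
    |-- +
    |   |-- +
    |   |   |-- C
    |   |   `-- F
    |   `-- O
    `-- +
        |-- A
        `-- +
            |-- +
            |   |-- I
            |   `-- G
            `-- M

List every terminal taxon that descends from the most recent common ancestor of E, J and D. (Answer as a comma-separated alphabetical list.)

B, D, E, H, J, K, L, N, P, Q

Tracing E: it sits inside (P,E).
Tracing J: it sits inside (J,N).
Tracing D: it sits inside (D,L).
The smallest clade enclosing all 3 is ((D,L),(((H,(B,K)),(J,N)),(Q,(P,E)))); the answer is its 10 terminal taxa in alphabetical order.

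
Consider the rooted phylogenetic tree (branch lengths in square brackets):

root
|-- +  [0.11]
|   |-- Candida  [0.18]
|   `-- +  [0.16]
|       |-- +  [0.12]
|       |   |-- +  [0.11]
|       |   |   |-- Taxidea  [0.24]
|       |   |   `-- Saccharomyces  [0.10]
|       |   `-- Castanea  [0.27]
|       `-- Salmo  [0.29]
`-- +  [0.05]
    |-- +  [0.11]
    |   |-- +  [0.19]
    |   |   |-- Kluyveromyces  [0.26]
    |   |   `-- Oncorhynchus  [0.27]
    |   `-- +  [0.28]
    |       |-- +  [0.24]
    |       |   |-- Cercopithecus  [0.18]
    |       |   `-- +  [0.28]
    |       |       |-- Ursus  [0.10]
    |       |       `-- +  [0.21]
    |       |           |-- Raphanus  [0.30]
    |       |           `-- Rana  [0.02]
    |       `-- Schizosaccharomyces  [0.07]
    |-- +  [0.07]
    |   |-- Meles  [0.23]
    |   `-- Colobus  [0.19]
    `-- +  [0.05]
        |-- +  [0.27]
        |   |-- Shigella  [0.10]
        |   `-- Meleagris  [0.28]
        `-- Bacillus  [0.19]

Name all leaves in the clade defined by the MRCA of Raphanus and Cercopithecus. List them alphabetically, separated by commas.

Tracing Raphanus: it sits inside (Raphanus,Rana).
Tracing Cercopithecus: it sits inside (Cercopithecus,(Ursus,(Raphanus,Rana))).
The smallest clade enclosing both is (Cercopithecus,(Ursus,(Raphanus,Rana))); the answer is its 4 terminal taxa in alphabetical order.

Cercopithecus, Rana, Raphanus, Ursus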